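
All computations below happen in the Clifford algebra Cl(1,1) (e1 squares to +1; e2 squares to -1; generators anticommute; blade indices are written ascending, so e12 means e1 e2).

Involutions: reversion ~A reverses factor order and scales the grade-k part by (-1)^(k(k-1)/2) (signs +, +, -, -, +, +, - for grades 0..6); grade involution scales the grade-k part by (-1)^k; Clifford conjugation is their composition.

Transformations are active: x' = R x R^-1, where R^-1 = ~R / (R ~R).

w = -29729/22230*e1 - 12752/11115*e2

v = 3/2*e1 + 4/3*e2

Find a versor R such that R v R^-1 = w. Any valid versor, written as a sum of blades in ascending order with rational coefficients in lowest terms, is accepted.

Sketch: the shared square 17/36 makes R = v + w = 1808/11115*e1 + 2068/11115*e2 the natural versor; its sandwich fixes that direction, negates (v - w)/2, and sends v to w.
Answer: 1808/11115*e1 + 2068/11115*e2


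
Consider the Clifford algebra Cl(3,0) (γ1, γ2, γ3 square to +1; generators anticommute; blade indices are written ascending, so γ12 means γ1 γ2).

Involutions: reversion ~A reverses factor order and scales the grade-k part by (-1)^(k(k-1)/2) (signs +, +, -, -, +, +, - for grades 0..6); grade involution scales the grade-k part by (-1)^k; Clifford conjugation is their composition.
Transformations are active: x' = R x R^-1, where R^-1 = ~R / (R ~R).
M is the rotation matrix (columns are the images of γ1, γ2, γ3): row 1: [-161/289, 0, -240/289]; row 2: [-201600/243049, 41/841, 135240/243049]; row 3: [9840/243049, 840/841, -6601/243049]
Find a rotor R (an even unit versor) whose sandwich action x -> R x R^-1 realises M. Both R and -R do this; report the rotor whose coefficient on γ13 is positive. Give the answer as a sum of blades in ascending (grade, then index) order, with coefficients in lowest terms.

Method: write R = a + b12*γ12 + b13*γ13 + b23*γ23 with a^2 + b12^2 + b13^2 + b23^2 = 1 (so R^-1 = ~R). Expanding the columns R e_j ~R gives tr M = 4a^2 - 1 and, from the antisymmetric part, M21 - M12 = -4a*b12, M13 - M31 = 4a*b13, M32 - M23 = -4a*b23.
Here tr M = -130153/243049, so a^2 = (1 + tr M)/4 = 28224/243049 and a = ±168/493. Taking a = 168/493: M21 - M12 = -201600/243049, M13 - M31 = -211680/243049, M32 - M23 = 107520/243049, giving b12 = 300/493, b13 = -315/493, b23 = -160/493, i.e. R = 168/493 + 300/493*γ12 - 315/493*γ13 - 160/493*γ23.
Its γ13 coefficient is negative, so report the other preimage -R.
Answer: -168/493 - 300/493*γ12 + 315/493*γ13 + 160/493*γ23. Key observation: the double cover Spin(3) -> SO(3) sends R and -R to the same matrix (trace -130153/243049 here), so the stated sign of the γ13 coefficient is what selects one sheet.


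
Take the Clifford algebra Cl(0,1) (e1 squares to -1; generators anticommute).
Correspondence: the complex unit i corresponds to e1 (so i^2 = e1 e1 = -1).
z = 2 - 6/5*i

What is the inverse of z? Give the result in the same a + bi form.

In blades: z = 2 - 6/5*e1.
With qbar = 2 + 6/5*e1 (scalar fixed, mapped units negated), z qbar = 136/25 (the sum of squared coefficients), so z^-1 = qbar / (136/25) = 25/68 + 15/68*e1; translating back:
Answer: 25/68 + 15/68*i


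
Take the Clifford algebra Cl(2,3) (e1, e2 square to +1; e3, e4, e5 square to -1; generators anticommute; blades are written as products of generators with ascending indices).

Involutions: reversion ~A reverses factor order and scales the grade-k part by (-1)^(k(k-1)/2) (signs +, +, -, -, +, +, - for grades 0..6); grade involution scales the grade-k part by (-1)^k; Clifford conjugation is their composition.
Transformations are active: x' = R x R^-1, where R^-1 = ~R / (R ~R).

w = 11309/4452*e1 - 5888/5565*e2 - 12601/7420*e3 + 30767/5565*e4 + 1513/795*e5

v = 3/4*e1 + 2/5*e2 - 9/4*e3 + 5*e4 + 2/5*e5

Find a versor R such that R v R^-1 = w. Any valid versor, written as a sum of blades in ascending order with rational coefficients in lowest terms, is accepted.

Equal squares first: v^2 = w^2 = -59/2. Then v + w = 3662/1113*e1 - 3662/5565*e2 - 7324/1855*e3 + 58592/5565*e4 + 1831/795*e5 is a versor taking v to w, provided it is invertible.
Answer: 3662/1113*e1 - 3662/5565*e2 - 7324/1855*e3 + 58592/5565*e4 + 1831/795*e5


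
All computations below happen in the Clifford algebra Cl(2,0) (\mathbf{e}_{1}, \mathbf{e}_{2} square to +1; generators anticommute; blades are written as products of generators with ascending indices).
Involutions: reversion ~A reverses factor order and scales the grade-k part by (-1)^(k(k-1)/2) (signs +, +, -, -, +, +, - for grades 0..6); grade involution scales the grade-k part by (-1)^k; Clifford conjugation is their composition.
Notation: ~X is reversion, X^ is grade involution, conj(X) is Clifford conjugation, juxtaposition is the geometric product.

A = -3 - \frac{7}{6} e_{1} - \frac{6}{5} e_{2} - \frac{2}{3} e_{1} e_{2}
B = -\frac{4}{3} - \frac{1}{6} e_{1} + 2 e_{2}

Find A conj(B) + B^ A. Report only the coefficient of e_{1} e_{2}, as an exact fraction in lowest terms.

first term: \frac{1117}{180} + \frac{43}{18} e_{1} + \frac{347}{45} e_{2} + \frac{154}{45} e_{1} e_{2}
second term: \frac{1117}{180} - \frac{5}{18} e_{1} + \frac{337}{45} e_{2} - \frac{74}{45} e_{1} e_{2}
Answer: \frac{16}{9}


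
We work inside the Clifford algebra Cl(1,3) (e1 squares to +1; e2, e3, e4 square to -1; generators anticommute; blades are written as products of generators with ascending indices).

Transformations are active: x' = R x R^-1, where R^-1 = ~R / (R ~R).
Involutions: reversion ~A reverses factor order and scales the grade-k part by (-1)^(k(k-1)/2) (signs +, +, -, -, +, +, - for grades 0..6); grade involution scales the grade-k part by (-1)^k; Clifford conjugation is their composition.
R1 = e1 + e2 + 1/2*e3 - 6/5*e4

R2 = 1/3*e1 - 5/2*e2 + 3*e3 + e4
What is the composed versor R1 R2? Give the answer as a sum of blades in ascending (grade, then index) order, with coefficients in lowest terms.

Distribute over the terms of R1 (each basis-blade product reordered to ascending indices, repeated generators contracted through their squares):
(e1) R2 = 1/3 - 5/2*e1 e2 + 3*e1 e3 + e1 e4
(e2) R2 = 5/2 - 1/3*e1 e2 + 3*e2 e3 + e2 e4
(1/2*e3) R2 = -3/2 - 1/6*e1 e3 + 5/4*e2 e3 + 1/2*e3 e4
(-6/5*e4) R2 = 6/5 + 2/5*e1 e4 - 3*e2 e4 + 18/5*e3 e4
Summing the partial products and collecting blades:
Answer: 38/15 - 17/6*e1 e2 + 17/6*e1 e3 + 7/5*e1 e4 + 17/4*e2 e3 - 2*e2 e4 + 41/10*e3 e4


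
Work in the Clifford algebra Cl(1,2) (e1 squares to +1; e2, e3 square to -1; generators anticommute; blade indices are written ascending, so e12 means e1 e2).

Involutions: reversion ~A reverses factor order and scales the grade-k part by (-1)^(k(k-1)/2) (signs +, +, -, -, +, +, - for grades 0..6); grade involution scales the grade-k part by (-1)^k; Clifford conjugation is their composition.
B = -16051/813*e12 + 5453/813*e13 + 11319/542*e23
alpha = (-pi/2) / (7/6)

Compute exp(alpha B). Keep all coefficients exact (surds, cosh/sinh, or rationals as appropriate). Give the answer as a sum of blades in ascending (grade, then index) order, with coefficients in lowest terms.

B^2 term by term: the squares give (-16051/813)^2*(e12)^2 + (5453/813)^2*(e13)^2 + (11319/542)^2*(e23)^2 = 257634601/660969*(+1) + 29735209/660969*(+1) + 128119761/293764*(-1) = -49/36 (each basis 2-blade squares to minus the product of its generators' squares); cross terms between blades sharing an index anticommute and cancel. So B^2 = -49/36.
B^2 = -49/36 — a negative square means the series sums to a rotation: l = 7/6, alpha*l = -pi/2, so exp(alpha B) = cos(-pi/2) + (sin(-pi/2)/(7/6))*B = 0 + (-6/7)*B.
Answer: 4586/271*e12 - 1558/271*e13 - 4851/271*e23


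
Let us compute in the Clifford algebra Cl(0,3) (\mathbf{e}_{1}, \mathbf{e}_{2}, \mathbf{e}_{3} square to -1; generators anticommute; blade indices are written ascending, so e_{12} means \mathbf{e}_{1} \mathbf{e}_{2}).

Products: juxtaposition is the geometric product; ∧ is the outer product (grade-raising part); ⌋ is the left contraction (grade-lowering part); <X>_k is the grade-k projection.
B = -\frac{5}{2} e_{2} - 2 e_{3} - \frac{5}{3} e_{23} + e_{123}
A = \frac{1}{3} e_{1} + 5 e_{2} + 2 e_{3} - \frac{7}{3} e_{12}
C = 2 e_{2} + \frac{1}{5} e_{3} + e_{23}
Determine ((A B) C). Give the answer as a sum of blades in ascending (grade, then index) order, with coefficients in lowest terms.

step 1: \frac{33}{2} - \frac{35}{6} e_{1} - \frac{10}{3} e_{2} + \frac{32}{3} e_{3} - \frac{17}{6} e_{12} + \frac{4}{9} e_{13} - \frac{16}{3} e_{23} + \frac{37}{9} e_{123}
step 2: \frac{148}{15} + \frac{22}{15} e_{1} + \frac{671}{15} e_{2} - \frac{121}{30} e_{3} - \frac{542}{45} e_{12} + \frac{89}{9} e_{13} - \frac{11}{2} e_{23} - \frac{328}{45} e_{123}
Answer: \frac{148}{15} + \frac{22}{15} e_{1} + \frac{671}{15} e_{2} - \frac{121}{30} e_{3} - \frac{542}{45} e_{12} + \frac{89}{9} e_{13} - \frac{11}{2} e_{23} - \frac{328}{45} e_{123}


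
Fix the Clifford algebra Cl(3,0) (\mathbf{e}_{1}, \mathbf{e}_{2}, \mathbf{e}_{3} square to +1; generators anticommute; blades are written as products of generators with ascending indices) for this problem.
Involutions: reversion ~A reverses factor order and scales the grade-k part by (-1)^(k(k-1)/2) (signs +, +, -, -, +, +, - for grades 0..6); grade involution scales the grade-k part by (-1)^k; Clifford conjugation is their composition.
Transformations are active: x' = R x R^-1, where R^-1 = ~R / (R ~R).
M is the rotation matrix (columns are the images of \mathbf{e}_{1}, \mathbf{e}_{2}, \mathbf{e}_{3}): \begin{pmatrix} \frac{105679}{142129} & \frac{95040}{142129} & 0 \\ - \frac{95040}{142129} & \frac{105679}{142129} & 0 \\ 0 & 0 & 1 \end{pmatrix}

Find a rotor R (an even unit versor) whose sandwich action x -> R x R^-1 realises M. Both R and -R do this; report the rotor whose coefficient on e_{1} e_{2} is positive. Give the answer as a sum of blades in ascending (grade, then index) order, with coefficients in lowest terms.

Method: write R = a + b12*e_{1} e_{2} + b13*e_{1} e_{3} + b23*e_{2} e_{3} with a^2 + b12^2 + b13^2 + b23^2 = 1 (so R^-1 = ~R). Expanding the columns R e_j ~R gives tr M = 4a^2 - 1 and, from the antisymmetric part, M21 - M12 = -4a*b12, M13 - M31 = 4a*b13, M32 - M23 = -4a*b23.
Here tr M = \frac{353487}{142129}, so a^2 = (1 + tr M)/4 = \frac{123904}{142129} and a = ±\frac{352}{377}. Taking a = \frac{352}{377}: M21 - M12 = -\frac{190080}{142129}, M13 - M31 = 0, M32 - M23 = 0, giving b12 = \frac{135}{377}, b13 = 0, b23 = 0, i.e. R = \frac{352}{377} + \frac{135}{377} e_{1} e_{2}.
Its e_{1} e_{2} coefficient is already positive.
Answer: \frac{352}{377} + \frac{135}{377} e_{1} e_{2}. Why the constraint matters: R and -R act identically through the sandwich — M has trace \frac{353487}{142129} either way — so only the sign condition on e_{1} e_{2} picks one of the two preimages.


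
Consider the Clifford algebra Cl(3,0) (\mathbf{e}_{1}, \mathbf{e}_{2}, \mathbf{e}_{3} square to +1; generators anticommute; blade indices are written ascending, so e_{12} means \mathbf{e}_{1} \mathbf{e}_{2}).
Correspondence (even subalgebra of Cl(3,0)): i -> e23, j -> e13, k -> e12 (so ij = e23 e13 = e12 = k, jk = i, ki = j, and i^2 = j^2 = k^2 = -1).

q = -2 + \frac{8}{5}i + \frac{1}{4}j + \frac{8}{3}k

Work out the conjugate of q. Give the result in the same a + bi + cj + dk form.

In blades: q = -2 + \frac{8}{3} e_{12} + \frac{1}{4} e_{13} + \frac{8}{5} e_{23}.
Quaternion conjugation is reversion on the even subalgebra: the scalar is fixed and every grade-2 blade flips sign, giving -2 - \frac{8}{3} e_{12} - \frac{1}{4} e_{13} - \frac{8}{5} e_{23}; translating back:
Answer: -2 - \frac{8}{5}i - \frac{1}{4}j - \frac{8}{3}k


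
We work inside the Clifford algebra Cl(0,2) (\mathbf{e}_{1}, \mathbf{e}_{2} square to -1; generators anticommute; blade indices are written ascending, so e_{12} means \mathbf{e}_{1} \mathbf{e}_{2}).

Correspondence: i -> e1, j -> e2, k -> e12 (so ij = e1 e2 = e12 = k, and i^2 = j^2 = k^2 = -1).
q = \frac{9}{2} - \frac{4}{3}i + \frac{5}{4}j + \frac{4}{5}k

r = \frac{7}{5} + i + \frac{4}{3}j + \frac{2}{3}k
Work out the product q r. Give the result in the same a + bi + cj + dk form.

In blades: q = \frac{9}{2} - \frac{4}{3} e_{1} + \frac{5}{4} e_{2} + \frac{4}{5} e_{12}, r = \frac{7}{5} + e_{1} + \frac{4}{3} e_{2} + \frac{2}{3} e_{12}.
Distribute q over r term by term (generator squares from the signature, products reordered to ascending indices): (\frac{9}{2})*r = \frac{63}{10} + \frac{9}{2} e_{1} + 6 e_{2} + 3 e_{12}; (-\frac{4}{3} e_{1})*r = \frac{4}{3} - \frac{28}{15} e_{1} + \frac{8}{9} e_{2} - \frac{16}{9} e_{12}; (\frac{5}{4} e_{2})*r = -\frac{5}{3} + \frac{5}{6} e_{1} + \frac{7}{4} e_{2} - \frac{5}{4} e_{12}; (\frac{4}{5} e_{12})*r = -\frac{8}{15} - \frac{16}{15} e_{1} + \frac{4}{5} e_{2} + \frac{28}{25} e_{12}.
Sum: \frac{163}{30} + \frac{12}{5} e_{1} + \frac{1699}{180} e_{2} + \frac{983}{900} e_{12}; translating back through the correspondence:
Answer: \frac{163}{30} + \frac{12}{5}i + \frac{1699}{180}j + \frac{983}{900}k


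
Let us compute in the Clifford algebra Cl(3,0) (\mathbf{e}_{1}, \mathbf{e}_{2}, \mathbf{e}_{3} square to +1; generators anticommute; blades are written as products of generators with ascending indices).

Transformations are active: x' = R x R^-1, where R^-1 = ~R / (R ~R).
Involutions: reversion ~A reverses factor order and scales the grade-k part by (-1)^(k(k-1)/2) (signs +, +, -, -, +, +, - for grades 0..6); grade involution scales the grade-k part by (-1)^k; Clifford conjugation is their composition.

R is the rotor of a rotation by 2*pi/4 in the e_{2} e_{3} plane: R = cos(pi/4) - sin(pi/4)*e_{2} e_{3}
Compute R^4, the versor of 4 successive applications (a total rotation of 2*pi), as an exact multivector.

The rotor phase is half the rotation angle and phases add under composition, so 4 steps in the e_{2} e_{3} plane accumulate phase 4*(pi/4) = \pi: R^4 = cos(\pi) - sin(\pi)*e_{2} e_{3}.
cos(\pi) = -1 and sin(\pi) = 0, so R^4 = -1. The total rotation 2*pi is 1 full turn, so every vector returns to itself, yet the rotor is -1, on the OTHER sheet of the double cover (an odd number of 2*pi turns).
Answer: -1


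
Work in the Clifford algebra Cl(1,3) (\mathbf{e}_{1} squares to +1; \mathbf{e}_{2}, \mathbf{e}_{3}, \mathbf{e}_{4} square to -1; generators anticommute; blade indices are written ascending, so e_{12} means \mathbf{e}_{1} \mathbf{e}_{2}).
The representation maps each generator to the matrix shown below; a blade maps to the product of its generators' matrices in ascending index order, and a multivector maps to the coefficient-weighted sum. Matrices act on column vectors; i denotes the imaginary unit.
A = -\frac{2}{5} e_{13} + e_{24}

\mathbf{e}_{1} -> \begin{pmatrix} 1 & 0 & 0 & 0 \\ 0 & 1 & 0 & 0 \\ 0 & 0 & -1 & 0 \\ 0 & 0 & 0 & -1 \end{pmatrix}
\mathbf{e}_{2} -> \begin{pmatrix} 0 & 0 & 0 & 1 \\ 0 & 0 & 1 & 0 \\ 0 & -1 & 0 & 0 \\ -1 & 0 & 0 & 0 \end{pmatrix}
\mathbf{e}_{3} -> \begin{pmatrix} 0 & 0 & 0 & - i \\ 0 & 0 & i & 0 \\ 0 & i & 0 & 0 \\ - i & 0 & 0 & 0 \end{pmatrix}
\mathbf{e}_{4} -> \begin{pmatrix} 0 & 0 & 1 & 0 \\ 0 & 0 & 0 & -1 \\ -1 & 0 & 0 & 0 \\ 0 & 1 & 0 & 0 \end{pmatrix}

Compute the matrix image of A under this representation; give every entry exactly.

Bivector images (products of the table entries): rho(e_{13}) = rho(\mathbf{e}_{1})rho(\mathbf{e}_{3}) = \begin{pmatrix} 0 & 0 & 0 & - i \\ 0 & 0 & i & 0 \\ 0 & - i & 0 & 0 \\ i & 0 & 0 & 0 \end{pmatrix}; rho(e_{24}) = rho(\mathbf{e}_{2})rho(\mathbf{e}_{4}) = \begin{pmatrix} 0 & 1 & 0 & 0 \\ -1 & 0 & 0 & 0 \\ 0 & 0 & 0 & 1 \\ 0 & 0 & -1 & 0 \end{pmatrix}.
M = (-\frac{2}{5})*rho(e_{13}) + (1)*rho(e_{24}), summed entrywise:
Answer: \begin{pmatrix} 0 & 1 & 0 & \frac{2 i}{5} \\ -1 & 0 & - \frac{2 i}{5} & 0 \\ 0 & \frac{2 i}{5} & 0 & 1 \\ - \frac{2 i}{5} & 0 & -1 & 0 \end{pmatrix}


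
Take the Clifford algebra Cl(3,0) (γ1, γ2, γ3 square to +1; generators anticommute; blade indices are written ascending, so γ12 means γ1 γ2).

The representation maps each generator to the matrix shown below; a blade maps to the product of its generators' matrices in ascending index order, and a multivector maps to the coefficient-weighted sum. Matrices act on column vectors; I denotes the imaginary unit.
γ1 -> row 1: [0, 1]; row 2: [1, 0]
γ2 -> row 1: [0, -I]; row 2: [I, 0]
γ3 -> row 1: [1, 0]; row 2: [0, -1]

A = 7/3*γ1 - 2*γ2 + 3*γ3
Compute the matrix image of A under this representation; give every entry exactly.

M = (7/3)*rho(γ1) + (-2)*rho(γ2) + (3)*rho(γ3), summed entrywise:
Answer: row 1: [3, 7/3 + 2*I]; row 2: [7/3 - 2*I, -3]


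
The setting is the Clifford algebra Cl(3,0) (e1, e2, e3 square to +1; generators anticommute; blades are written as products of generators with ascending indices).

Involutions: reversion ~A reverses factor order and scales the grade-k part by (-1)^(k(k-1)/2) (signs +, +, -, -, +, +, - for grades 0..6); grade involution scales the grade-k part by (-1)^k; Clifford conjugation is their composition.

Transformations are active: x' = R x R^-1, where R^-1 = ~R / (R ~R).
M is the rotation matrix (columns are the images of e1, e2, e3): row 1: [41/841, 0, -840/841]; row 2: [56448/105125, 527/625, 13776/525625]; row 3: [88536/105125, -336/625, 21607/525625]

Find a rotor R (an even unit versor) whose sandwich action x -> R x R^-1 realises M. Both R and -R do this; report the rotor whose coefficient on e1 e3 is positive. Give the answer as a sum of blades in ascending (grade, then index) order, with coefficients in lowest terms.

Method: write R = a + b12*e1 e2 + b13*e1 e3 + b23*e2 e3 with a^2 + b12^2 + b13^2 + b23^2 = 1 (so R^-1 = ~R). Expanding the columns R e_j ~R gives tr M = 4a^2 - 1 and, from the antisymmetric part, M21 - M12 = -4a*b12, M13 - M31 = 4a*b13, M32 - M23 = -4a*b23.
Here tr M = 490439/525625, so a^2 = (1 + tr M)/4 = 254016/525625 and a = ±504/725. Taking a = 504/725: M21 - M12 = 56448/105125, M13 - M31 = -193536/105125, M32 - M23 = -296352/525625, giving b12 = -28/145, b13 = -96/145, b23 = 147/725, i.e. R = 504/725 - 28/145*e1 e2 - 96/145*e1 e3 + 147/725*e2 e3.
Its e1 e3 coefficient is negative, so report the other preimage -R.
Answer: -504/725 + 28/145*e1 e2 + 96/145*e1 e3 - 147/725*e2 e3. Sheet selection: the two-to-one cover makes ±R indistinguishable at the matrix level (trace 490439/525625), so uniqueness comes from the required sign on e1 e3.


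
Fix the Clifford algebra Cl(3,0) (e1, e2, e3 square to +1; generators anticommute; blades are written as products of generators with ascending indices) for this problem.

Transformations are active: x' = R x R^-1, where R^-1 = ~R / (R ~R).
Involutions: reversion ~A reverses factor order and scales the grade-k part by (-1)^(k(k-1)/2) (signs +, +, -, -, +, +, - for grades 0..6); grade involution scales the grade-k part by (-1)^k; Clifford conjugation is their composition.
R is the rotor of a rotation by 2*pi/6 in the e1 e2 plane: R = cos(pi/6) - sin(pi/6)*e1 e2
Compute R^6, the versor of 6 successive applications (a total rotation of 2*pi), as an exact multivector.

Because a rotor carries half the rotation angle, composing 6 copies of this e1 e2-plane rotor multiplies the phase: 6*(pi/6) = pi, hence R^6 = cos(pi) - sin(pi)*e1 e2.
cos(pi) = -1 and sin(pi) = 0, so R^6 = -1. The total rotation 2*pi is 1 full turn, so every vector returns to itself, yet the rotor is -1, on the OTHER sheet of the double cover (an odd number of 2*pi turns).
Answer: -1


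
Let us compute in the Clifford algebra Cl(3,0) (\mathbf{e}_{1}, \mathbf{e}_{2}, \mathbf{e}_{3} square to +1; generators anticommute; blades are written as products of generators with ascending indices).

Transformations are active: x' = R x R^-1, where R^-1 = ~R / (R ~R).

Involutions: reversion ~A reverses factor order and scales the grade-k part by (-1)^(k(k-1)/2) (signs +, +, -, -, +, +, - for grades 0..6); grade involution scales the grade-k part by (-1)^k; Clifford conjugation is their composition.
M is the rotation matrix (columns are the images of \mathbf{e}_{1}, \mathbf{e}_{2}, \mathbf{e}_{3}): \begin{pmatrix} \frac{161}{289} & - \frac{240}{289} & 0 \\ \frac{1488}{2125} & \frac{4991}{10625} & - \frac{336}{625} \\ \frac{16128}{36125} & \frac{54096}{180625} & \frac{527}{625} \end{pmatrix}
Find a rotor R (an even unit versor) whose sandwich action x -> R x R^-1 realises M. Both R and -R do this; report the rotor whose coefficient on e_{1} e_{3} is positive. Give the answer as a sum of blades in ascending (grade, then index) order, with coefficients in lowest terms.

Method: write R = a + b12*e_{1} e_{2} + b13*e_{1} e_{3} + b23*e_{2} e_{3} with a^2 + b12^2 + b13^2 + b23^2 = 1 (so R^-1 = ~R). Expanding the columns R e_j ~R gives tr M = 4a^2 - 1 and, from the antisymmetric part, M21 - M12 = -4a*b12, M13 - M31 = 4a*b13, M32 - M23 = -4a*b23.
Here tr M = \frac{13511}{7225}, so a^2 = (1 + tr M)/4 = \frac{5184}{7225} and a = ±\frac{72}{85}. Taking a = \frac{72}{85}: M21 - M12 = \frac{55296}{36125}, M13 - M31 = -\frac{16128}{36125}, M32 - M23 = \frac{6048}{7225}, giving b12 = -\frac{192}{425}, b13 = -\frac{56}{425}, b23 = -\frac{21}{85}, i.e. R = \frac{72}{85} - \frac{192}{425} e_{1} e_{2} - \frac{56}{425} e_{1} e_{3} - \frac{21}{85} e_{2} e_{3}.
Its e_{1} e_{3} coefficient is negative, so report the other preimage -R.
Answer: -\frac{72}{85} + \frac{192}{425} e_{1} e_{2} + \frac{56}{425} e_{1} e_{3} + \frac{21}{85} e_{2} e_{3}. Recall the cover is two-to-one: with M of trace \frac{13511}{7225}, both preimages act alike, and the stated e_{1} e_{3} sign chooses the sheet.


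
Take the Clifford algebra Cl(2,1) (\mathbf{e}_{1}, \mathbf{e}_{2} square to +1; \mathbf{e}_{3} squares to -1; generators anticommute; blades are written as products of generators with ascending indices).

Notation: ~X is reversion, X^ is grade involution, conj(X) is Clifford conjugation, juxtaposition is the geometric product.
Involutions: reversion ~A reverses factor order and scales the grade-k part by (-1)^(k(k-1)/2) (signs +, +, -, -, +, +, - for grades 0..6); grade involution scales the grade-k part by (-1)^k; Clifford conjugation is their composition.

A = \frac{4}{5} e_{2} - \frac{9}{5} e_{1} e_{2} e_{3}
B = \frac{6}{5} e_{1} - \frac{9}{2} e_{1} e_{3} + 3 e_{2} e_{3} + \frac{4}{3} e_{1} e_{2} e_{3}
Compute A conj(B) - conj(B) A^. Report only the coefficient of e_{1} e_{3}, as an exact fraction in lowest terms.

first term: -\frac{12}{5} + \frac{27}{5} e_{1} + \frac{81}{10} e_{2} - \frac{12}{5} e_{3} + \frac{24}{25} e_{1} e_{2} - \frac{16}{15} e_{1} e_{3} + \frac{54}{25} e_{2} e_{3} - \frac{18}{5} e_{1} e_{2} e_{3}
second term: \frac{12}{5} - \frac{27}{5} e_{1} - \frac{81}{10} e_{2} - \frac{12}{5} e_{3} + \frac{24}{25} e_{1} e_{2} + \frac{16}{15} e_{1} e_{3} - \frac{54}{25} e_{2} e_{3} + \frac{18}{5} e_{1} e_{2} e_{3}
Answer: -\frac{32}{15}


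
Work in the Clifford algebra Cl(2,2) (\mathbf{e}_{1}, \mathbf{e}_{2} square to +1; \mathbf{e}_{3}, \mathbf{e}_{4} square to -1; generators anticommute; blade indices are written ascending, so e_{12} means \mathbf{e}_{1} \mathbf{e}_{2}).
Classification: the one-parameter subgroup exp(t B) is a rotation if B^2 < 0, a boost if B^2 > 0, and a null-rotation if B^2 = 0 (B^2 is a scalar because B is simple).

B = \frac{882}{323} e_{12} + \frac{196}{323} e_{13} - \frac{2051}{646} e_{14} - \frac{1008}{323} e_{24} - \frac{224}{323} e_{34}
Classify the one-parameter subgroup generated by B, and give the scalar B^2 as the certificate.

B^2 term by term: the squares give (\frac{882}{323})^2*(e_{12})^2 + (\frac{196}{323})^2*(e_{13})^2 + (-\frac{2051}{646})^2*(e_{14})^2 + (-\frac{1008}{323})^2*(e_{24})^2 + (-\frac{224}{323})^2*(e_{34})^2 = \frac{777924}{104329}*(-1) + \frac{38416}{104329}*(+1) + \frac{4206601}{417316}*(+1) + \frac{1016064}{104329}*(+1) + \frac{50176}{104329}*(-1) = \frac{49}{4} (each basis 2-blade squares to minus the product of its generators' squares); cross terms between blades sharing an index anticommute and cancel; the commuting (index-disjoint) pairs give grade-4 terms 2*c*c'*(blade product), which cancel blade by blade — e_{1234}: -\frac{395136}{104329} + \frac{395136}{104329} = 0 — confirming B is simple. So B^2 = \frac{49}{4}.
Answer: boost, certificate B^2 = \frac{49}{4}. Key observation: B^2 = \frac{49}{4} is a conjugation invariant, so its sign decides the class regardless of the surface form of B.


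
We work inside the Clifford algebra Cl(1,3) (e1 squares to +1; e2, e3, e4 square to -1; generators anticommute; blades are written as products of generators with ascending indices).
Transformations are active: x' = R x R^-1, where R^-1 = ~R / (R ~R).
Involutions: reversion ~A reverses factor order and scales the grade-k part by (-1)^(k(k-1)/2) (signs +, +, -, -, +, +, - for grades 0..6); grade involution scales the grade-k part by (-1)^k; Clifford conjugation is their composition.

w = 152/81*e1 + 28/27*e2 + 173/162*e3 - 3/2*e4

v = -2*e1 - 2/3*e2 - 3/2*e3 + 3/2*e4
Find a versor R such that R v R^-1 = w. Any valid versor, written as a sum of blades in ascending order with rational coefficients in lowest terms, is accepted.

Take R = v + w = -10/81*e1 + 10/27*e2 - 35/81*e3. Because q(v) = q(w) = -17/18, conjugation by R sends v exactly to w.
Answer: -10/81*e1 + 10/27*e2 - 35/81*e3


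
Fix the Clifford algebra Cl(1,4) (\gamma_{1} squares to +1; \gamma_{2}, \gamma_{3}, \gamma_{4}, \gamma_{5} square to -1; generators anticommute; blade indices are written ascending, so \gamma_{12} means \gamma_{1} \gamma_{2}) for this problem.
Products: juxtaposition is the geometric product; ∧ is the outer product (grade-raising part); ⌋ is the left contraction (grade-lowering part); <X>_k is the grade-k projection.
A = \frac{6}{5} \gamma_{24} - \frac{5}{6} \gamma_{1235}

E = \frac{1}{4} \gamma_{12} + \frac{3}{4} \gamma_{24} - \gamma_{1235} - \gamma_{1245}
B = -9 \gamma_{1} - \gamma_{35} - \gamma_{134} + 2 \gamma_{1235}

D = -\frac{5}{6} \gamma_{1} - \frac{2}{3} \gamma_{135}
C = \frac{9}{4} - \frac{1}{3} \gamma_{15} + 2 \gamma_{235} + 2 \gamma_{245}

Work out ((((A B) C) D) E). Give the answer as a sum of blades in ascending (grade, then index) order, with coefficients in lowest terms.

step 1: \frac{5}{3} - \frac{5}{6} \gamma_{12} - \frac{6}{5} \gamma_{123} - \frac{54}{5} \gamma_{124} - \frac{15}{2} \gamma_{235} + \frac{5}{6} \gamma_{245} - \frac{12}{5} \gamma_{1345} + \frac{6}{5} \gamma_{2345}
step 2: -\frac{115}{12} - \frac{12}{5} \gamma_{3} + \frac{12}{5} \gamma_{4} - \frac{15}{8} \gamma_{12} + \frac{211}{9} \gamma_{15} - \frac{5}{18} \gamma_{25} + \frac{262}{15} \gamma_{34} - 5 \gamma_{123} - \frac{178}{9} \gamma_{124} + \frac{5}{3} \gamma_{135} + \frac{5}{3} \gamma_{145} - \frac{1577}{120} \gamma_{235} + \frac{1057}{120} \gamma_{245} + \frac{2}{5} \gamma_{1234} + \frac{69}{5} \gamma_{1345} + \frac{27}{10} \gamma_{2345}
step 3: \frac{10}{9} + \frac{575}{72} \gamma_{1} - \frac{25}{16} \gamma_{2} + \frac{422}{27} \gamma_{3} + \frac{46}{5} \gamma_{4} + \frac{1055}{54} \gamma_{5} + \frac{1577}{180} \gamma_{12} - 2 \gamma_{13} + 2 \gamma_{14} + \frac{8}{5} \gamma_{15} + \frac{25}{6} \gamma_{23} + \frac{445}{27} \gamma_{24} - \frac{10}{3} \gamma_{25} + \frac{10}{9} \gamma_{34} - \frac{25}{18} \gamma_{35} - \frac{25}{18} \gamma_{45} + \frac{5}{27} \gamma_{123} - \frac{9}{5} \gamma_{124} + \frac{25}{108} \gamma_{125} - \frac{131}{9} \gamma_{134} + \frac{115}{18} \gamma_{135} - \frac{524}{45} \gamma_{145} + \frac{1}{3} \gamma_{234} - \frac{5}{4} \gamma_{235} + \frac{4}{15} \gamma_{245} + \frac{23}{2} \gamma_{345} - \frac{1057}{180} \gamma_{1234} - \frac{1577}{144} \gamma_{1235} + \frac{1057}{144} \gamma_{1245} - \frac{8}{5} \gamma_{1345} - \frac{356}{27} \gamma_{2345} - \frac{9}{4} \gamma_{12345}
step 4: -\frac{9923}{720} - \frac{23}{960} \gamma_{1} + \frac{5243}{1440} \gamma_{2} - \frac{59}{27} \gamma_{3} + \frac{23677}{8640} \gamma_{4} - \frac{253}{144} \gamma_{5} - \gamma_{12} - \frac{28543}{2160} \gamma_{13} + \frac{10129}{720} \gamma_{14} + \frac{24727}{1728} \gamma_{15} - \frac{68}{15} \gamma_{23} + \frac{4}{3} \gamma_{24} - \frac{77}{120} \gamma_{25} + \frac{14363}{720} \gamma_{34} - \frac{78509}{2880} \gamma_{35} + \frac{833}{576} \gamma_{45} + \frac{733}{108} \gamma_{123} - \frac{98269}{4320} \gamma_{124} + \frac{7553}{360} \gamma_{125} + \frac{313}{180} \gamma_{134} - \frac{5}{48} \gamma_{135} + \frac{101}{90} \gamma_{145} - \frac{6011}{180} \gamma_{234} - \frac{2129}{72} \gamma_{235} + \frac{824}{45} \gamma_{245} - \frac{941}{270} \gamma_{345} + \frac{16}{9} \gamma_{1234} + \frac{307}{360} \gamma_{1235} - \frac{493}{360} \gamma_{1245} + \frac{1391}{1728} \gamma_{1345} + \frac{557}{120} \gamma_{2345} - \frac{4507}{540} \gamma_{12345}
Answer: -\frac{9923}{720} - \frac{23}{960} \gamma_{1} + \frac{5243}{1440} \gamma_{2} - \frac{59}{27} \gamma_{3} + \frac{23677}{8640} \gamma_{4} - \frac{253}{144} \gamma_{5} - \gamma_{12} - \frac{28543}{2160} \gamma_{13} + \frac{10129}{720} \gamma_{14} + \frac{24727}{1728} \gamma_{15} - \frac{68}{15} \gamma_{23} + \frac{4}{3} \gamma_{24} - \frac{77}{120} \gamma_{25} + \frac{14363}{720} \gamma_{34} - \frac{78509}{2880} \gamma_{35} + \frac{833}{576} \gamma_{45} + \frac{733}{108} \gamma_{123} - \frac{98269}{4320} \gamma_{124} + \frac{7553}{360} \gamma_{125} + \frac{313}{180} \gamma_{134} - \frac{5}{48} \gamma_{135} + \frac{101}{90} \gamma_{145} - \frac{6011}{180} \gamma_{234} - \frac{2129}{72} \gamma_{235} + \frac{824}{45} \gamma_{245} - \frac{941}{270} \gamma_{345} + \frac{16}{9} \gamma_{1234} + \frac{307}{360} \gamma_{1235} - \frac{493}{360} \gamma_{1245} + \frac{1391}{1728} \gamma_{1345} + \frac{557}{120} \gamma_{2345} - \frac{4507}{540} \gamma_{12345}


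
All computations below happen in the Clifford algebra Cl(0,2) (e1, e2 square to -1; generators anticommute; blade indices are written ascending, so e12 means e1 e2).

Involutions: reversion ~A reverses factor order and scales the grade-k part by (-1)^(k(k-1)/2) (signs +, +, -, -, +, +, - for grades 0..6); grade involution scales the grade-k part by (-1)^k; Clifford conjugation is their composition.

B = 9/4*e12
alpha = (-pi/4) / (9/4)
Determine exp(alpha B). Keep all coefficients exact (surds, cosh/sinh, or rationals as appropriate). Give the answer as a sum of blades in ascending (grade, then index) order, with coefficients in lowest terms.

B^2 = (9/4)^2*(e12)^2 = 81/16*(-1) = -81/16 (a basis 2-blade squares to minus the product of its generators' squares).
B^2 = -81/16 — a negative square means the series sums to a rotation: l = 9/4, alpha*l = -pi/4, so exp(alpha B) = cos(-pi/4) + (sin(-pi/4)/(9/4))*B = sqrt(2)/2 + (-2*sqrt(2)/9)*B.
Answer: sqrt(2)/2 - sqrt(2)/2*e12


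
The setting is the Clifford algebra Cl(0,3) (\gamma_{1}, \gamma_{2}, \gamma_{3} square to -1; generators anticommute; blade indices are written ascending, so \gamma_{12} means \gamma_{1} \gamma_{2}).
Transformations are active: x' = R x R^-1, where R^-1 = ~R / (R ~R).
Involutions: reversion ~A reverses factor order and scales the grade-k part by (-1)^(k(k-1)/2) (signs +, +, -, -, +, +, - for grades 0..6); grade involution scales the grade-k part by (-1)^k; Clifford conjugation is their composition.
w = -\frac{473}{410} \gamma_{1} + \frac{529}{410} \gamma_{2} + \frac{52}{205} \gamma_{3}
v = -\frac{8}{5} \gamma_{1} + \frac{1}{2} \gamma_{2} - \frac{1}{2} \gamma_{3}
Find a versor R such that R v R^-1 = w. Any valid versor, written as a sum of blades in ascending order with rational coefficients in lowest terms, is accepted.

Here q(v) = q(w) = -\frac{153}{50}; the classical choice R = v + w = -\frac{1129}{410} \gamma_{1} + \frac{367}{205} \gamma_{2} - \frac{101}{410} \gamma_{3} then realises v -> w under the sandwich.
Answer: -\frac{1129}{410} \gamma_{1} + \frac{367}{205} \gamma_{2} - \frac{101}{410} \gamma_{3}


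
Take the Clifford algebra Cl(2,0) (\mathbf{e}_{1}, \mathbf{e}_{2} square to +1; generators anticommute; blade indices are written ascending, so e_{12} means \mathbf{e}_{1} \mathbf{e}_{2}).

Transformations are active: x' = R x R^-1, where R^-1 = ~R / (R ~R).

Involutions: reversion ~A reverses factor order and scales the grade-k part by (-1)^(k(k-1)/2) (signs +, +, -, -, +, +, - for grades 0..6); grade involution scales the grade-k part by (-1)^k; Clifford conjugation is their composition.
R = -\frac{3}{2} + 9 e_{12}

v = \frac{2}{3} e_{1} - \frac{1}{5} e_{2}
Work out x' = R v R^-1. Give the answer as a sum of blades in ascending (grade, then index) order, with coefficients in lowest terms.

~R = -\frac{3}{2} - 9 e_{12}, and R ~R = \frac{333}{4}, so R^-1 = ~R / (\frac{333}{4}).
R v = -\frac{14}{5} e_{1} - \frac{57}{10} e_{2}
Answer: -\frac{314}{555} e_{1} + \frac{15}{37} e_{2}


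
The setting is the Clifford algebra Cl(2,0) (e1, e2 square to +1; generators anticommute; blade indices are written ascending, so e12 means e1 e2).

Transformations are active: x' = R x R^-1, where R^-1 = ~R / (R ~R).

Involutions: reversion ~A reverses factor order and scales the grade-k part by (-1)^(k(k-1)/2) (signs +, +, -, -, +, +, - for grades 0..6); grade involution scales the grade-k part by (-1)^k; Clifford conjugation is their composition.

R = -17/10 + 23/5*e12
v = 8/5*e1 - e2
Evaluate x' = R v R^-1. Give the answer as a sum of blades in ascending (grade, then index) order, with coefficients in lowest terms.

~R = -17/10 - 23/5*e12, and R ~R = 481/20, so R^-1 = ~R / (481/20).
R v = -183/25*e1 - 283/50*e2
Answer: -6796/12025*e1 + 21647/12025*e2


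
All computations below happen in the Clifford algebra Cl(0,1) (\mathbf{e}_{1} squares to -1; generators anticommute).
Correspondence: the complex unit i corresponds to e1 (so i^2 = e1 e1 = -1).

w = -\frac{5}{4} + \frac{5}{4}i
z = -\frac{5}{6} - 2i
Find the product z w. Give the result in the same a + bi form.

In blades: z = -\frac{5}{6} - 2 e_{1}, w = -\frac{5}{4} + \frac{5}{4} e_{1}.
Distribute z over w term by term (generator squares from the signature, products reordered to ascending indices): (-\frac{5}{6})*w = \frac{25}{24} - \frac{25}{24} e_{1}; (-2 e_{1})*w = \frac{5}{2} + \frac{5}{2} e_{1}.
Sum: \frac{85}{24} + \frac{35}{24} e_{1}; translating back through the correspondence:
Answer: \frac{85}{24} + \frac{35}{24}i


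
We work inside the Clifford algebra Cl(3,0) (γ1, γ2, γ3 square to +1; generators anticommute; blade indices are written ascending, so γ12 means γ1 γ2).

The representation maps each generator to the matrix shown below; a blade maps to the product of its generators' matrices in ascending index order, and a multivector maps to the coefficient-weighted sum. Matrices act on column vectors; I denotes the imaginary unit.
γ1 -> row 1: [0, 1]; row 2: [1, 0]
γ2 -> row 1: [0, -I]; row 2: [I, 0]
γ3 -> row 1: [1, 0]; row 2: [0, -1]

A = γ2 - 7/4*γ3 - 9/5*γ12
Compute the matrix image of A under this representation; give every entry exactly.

Bivector images (products of the table entries): rho(γ12) = rho(γ1)rho(γ2) = row 1: [I, 0]; row 2: [0, -I].
M = (1)*rho(γ2) + (-7/4)*rho(γ3) + (-9/5)*rho(γ12), summed entrywise:
Answer: row 1: [-7/4 - 9*I/5, -I]; row 2: [I, 7/4 + 9*I/5]


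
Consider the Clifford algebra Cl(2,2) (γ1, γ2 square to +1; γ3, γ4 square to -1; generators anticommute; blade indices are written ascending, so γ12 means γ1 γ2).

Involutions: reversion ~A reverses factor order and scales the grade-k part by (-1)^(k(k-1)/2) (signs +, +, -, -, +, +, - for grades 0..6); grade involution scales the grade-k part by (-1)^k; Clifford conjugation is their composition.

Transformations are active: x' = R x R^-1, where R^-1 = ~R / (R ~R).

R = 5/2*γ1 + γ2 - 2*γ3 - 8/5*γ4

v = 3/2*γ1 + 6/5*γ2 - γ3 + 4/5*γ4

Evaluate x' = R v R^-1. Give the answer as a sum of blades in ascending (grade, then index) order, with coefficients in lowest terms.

~R = 5/2*γ1 + γ2 - 2*γ3 - 8/5*γ4, and R ~R = 69/100, so R^-1 = ~R / (69/100).
R v = 423/100 + 3/2*γ12 + 1/2*γ13 + 22/5*γ14 + 7/5*γ23 + 68/25*γ24 - 16/5*γ34
Answer: 1341/46*γ1 + 1272/115*γ2 - 541/23*γ3 - 2348/115*γ4


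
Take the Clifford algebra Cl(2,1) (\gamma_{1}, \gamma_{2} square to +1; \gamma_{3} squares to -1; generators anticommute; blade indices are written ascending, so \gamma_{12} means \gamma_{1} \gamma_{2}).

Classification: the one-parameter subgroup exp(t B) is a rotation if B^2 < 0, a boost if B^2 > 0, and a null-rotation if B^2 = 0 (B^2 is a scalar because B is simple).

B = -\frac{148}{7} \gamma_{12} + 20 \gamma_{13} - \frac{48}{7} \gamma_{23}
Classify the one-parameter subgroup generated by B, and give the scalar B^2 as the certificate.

B^2 term by term: the squares give (-\frac{148}{7})^2*(\gamma_{12})^2 + (20)^2*(\gamma_{13})^2 + (-\frac{48}{7})^2*(\gamma_{23})^2 = \frac{21904}{49}*(-1) + 400*(+1) + \frac{2304}{49}*(+1) = 0 (each basis 2-blade squares to minus the product of its generators' squares); cross terms between blades sharing an index anticommute and cancel. So B^2 = 0.
Answer: null-rotation, certificate B^2 = 0. The class reads off the invariant scalar 0 directly.


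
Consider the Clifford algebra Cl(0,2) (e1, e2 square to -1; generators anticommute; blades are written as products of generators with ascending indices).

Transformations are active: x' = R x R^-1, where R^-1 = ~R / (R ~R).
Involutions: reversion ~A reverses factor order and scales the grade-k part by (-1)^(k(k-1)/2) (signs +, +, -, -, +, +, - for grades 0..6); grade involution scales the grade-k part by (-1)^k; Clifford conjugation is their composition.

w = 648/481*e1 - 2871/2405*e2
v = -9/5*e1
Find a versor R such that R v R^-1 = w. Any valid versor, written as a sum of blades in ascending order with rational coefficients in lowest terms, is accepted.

Equal squares first: v^2 = w^2 = -81/25. Then v + w = -1089/2405*e1 - 2871/2405*e2 is a versor taking v to w, provided it is invertible.
Answer: -1089/2405*e1 - 2871/2405*e2


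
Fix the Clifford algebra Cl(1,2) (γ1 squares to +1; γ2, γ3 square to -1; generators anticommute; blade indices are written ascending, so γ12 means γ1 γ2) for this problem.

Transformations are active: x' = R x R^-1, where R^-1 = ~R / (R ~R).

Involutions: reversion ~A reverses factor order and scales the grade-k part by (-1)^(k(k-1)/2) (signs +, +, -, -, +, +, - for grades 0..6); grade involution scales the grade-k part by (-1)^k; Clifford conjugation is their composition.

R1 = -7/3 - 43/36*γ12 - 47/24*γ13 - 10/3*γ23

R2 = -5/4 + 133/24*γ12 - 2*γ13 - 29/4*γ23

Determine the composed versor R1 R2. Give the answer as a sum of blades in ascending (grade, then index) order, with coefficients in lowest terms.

Distribute over the terms of R1 (each basis-blade product reordered to ascending indices, repeated generators contracted through their squares):
(-7/3) R2 = 35/12 - 931/72*γ12 + 14/3*γ13 + 203/12*γ23
(-43/36*γ12) R2 = -5719/864 + 215/144*γ12 - 1247/144*γ13 - 43/18*γ23
(-47/24*γ13) R2 = 47/12 + 1363/96*γ12 + 235/96*γ13 - 6251/576*γ23
(-10/3*γ23) R2 = -145/6 - 20/3*γ12 - 665/36*γ13 + 25/6*γ23
Summing the partial products and collecting blades:
Answer: -20695/864 - 125/32*γ12 - 5765/288*γ13 + 4517/576*γ23


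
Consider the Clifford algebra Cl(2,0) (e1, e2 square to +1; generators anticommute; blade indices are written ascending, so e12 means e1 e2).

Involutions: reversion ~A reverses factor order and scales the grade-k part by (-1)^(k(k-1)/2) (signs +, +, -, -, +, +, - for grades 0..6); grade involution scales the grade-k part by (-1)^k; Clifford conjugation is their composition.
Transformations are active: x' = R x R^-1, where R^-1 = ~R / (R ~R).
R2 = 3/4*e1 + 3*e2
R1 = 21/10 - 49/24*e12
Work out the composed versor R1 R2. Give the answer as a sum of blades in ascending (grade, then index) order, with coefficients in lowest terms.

Distribute over the terms of R1 (each basis-blade product reordered to ascending indices, repeated generators contracted through their squares):
(21/10) R2 = 63/40*e1 + 63/10*e2
(-49/24*e12) R2 = -49/8*e1 + 49/32*e2
Summing the partial products and collecting blades:
Answer: -91/20*e1 + 1253/160*e2


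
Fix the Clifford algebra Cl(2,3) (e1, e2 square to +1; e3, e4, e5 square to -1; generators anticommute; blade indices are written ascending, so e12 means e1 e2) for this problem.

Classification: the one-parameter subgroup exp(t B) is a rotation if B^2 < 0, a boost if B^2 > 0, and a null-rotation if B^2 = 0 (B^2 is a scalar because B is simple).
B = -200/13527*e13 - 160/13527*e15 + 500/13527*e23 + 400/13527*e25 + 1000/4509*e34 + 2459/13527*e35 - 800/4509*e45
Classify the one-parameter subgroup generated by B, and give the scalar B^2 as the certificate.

B^2 term by term: the squares give (-200/13527)^2*(e13)^2 + (-160/13527)^2*(e15)^2 + (500/13527)^2*(e23)^2 + (400/13527)^2*(e25)^2 + (1000/4509)^2*(e34)^2 + (2459/13527)^2*(e35)^2 + (-800/4509)^2*(e45)^2 = 40000/182979729*(+1) + 25600/182979729*(+1) + 250000/182979729*(+1) + 160000/182979729*(+1) + 1000000/20331081*(-1) + 6046681/182979729*(-1) + 640000/20331081*(-1) = -1/9 (each basis 2-blade squares to minus the product of its generators' squares); cross terms between blades sharing an index anticommute and cancel; the commuting (index-disjoint) pairs give grade-4 terms 2*c*c'*(blade product), which cancel blade by blade — e1235: 160000/182979729 - 160000/182979729 = 0; e1345: 320000/60993243 - 320000/60993243 = 0; e2345: -800000/60993243 + 800000/60993243 = 0 — confirming B is simple. So B^2 = -1/9.
Answer: rotation, certificate B^2 = -1/9. The invariant at work: B^2 = -1/9 is unchanged by conjugation, hence its sign classifies the subgroup whatever basis B is written in.
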